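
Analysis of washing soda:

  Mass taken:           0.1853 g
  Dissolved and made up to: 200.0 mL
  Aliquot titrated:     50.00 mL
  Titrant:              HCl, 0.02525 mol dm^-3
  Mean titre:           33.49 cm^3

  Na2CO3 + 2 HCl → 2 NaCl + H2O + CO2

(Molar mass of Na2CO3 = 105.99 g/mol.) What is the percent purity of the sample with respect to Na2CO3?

96.74 %

n(HCl) per titration = 0.03349 × 0.02525 = 8.456 × 10^-4 mol
From the 1:2 ratio, n(Na2CO3) in each aliquot = 1/2 × 8.456 × 10^-4 = 4.228 × 10^-4 mol
n(Na2CO3) in the whole flask = 4.228 × 10^-4 × 200.0/50.00 = 1.691 × 10^-3 mol
mass of Na2CO3 = 1.691 × 10^-3 × 105.99 = 0.1793 g
% Na2CO3 = 0.1793 / 0.1853 × 100 = 96.74 %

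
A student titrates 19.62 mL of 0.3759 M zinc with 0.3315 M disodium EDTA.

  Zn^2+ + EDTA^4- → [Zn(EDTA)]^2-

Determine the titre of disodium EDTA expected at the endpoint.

n(Zn2+) = 0.01962 L × 0.3759 mol/L = 7.375 × 10^-3 mol
n(EDTA) = 7.375 × 10^-3 mol (1:1 stoichiometry)
V(EDTA) = 7.375 × 10^-3 mol / 0.3315 mol/L = 0.02225 L = 22.25 mL

22.25 mL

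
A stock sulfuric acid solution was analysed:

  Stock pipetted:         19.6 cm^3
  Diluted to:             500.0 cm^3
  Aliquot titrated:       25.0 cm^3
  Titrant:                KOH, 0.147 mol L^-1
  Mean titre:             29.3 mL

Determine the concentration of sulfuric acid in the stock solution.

2.20 mol/L

H2SO4 + 2 KOH → K2SO4 + 2 H2O
n(KOH) = 0.0293 × 0.147 = 4.31 × 10^-3 mol
From the 1:2 ratio, n(H2SO4) in the aliquot = 1/2 × 4.31 × 10^-3 = 2.15 × 10^-3 mol
[H2SO4]_dilute = 2.15 × 10^-3 / 0.0250 = 0.0861 mol/L
Dilution factor = 500.0 / 19.6 = 25.51
[H2SO4]_stock = 0.0861 × 25.51 = 2.20 mol/L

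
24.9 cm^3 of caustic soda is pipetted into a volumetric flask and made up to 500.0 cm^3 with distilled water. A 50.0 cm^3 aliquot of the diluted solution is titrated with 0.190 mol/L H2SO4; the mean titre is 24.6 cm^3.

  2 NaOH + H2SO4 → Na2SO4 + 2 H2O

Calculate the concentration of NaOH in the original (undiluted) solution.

n(H2SO4) = 0.0246 × 0.190 = 4.67 × 10^-3 mol
From the 2:1 ratio, n(NaOH) in the aliquot = 2/1 × 4.67 × 10^-3 = 9.35 × 10^-3 mol
[NaOH]_dilute = 9.35 × 10^-3 / 0.0500 = 0.187 mol/L
Dilution factor = 500.0 / 24.9 = 20.08
[NaOH]_stock = 0.187 × 20.08 = 3.75 mol/L

3.75 mol/L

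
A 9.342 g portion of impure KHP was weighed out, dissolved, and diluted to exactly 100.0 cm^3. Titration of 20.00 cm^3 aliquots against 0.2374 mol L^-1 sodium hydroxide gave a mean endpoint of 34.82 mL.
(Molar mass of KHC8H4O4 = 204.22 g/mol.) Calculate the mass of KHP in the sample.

8.441 g

KHC8H4O4 + NaOH → KNaC8H4O4 + H2O
n(NaOH) per titration = 0.03482 × 0.2374 = 8.266 × 10^-3 mol
n(KHC8H4O4) in each aliquot = 8.266 × 10^-3 mol (1:1 ratio)
n(KHC8H4O4) in the whole flask = 8.266 × 10^-3 × 100.0/20.00 = 0.04133 mol
mass of KHC8H4O4 = 0.04133 × 204.22 = 8.441 g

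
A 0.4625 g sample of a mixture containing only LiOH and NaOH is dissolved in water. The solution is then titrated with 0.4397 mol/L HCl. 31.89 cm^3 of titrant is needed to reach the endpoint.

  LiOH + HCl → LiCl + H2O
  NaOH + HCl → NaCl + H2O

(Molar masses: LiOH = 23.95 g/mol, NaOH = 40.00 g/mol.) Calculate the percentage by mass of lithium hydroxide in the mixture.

31.74 %

n(HCl) = 0.03189 × 0.4397 = 0.01402 mol
Let x = n(LiOH), y = n(NaOH).
Titrant: 1x + 1y = 0.01402;  mass: 23.95x + 40.00y = 0.4625
Solving, x = 6.130 × 10^-3 mol, y = 7.892 × 10^-3 mol
mass of LiOH = 6.130 × 10^-3 × 23.95 = 0.1468 g
% LiOH = 0.1468 / 0.4625 × 100 = 31.74 %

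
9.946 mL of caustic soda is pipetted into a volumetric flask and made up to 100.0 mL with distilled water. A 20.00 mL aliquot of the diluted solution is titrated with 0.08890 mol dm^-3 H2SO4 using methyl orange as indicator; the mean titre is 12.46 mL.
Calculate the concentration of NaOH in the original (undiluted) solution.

1.114 mol/L

2 NaOH + H2SO4 → Na2SO4 + 2 H2O
n(H2SO4) = 0.01246 × 0.08890 = 1.108 × 10^-3 mol
From the 2:1 ratio, n(NaOH) in the aliquot = 2/1 × 1.108 × 10^-3 = 2.215 × 10^-3 mol
[NaOH]_dilute = 2.215 × 10^-3 / 0.02000 = 0.1108 mol/L
Dilution factor = 100.0 / 9.946 = 10.05
[NaOH]_stock = 0.1108 × 10.05 = 1.114 mol/L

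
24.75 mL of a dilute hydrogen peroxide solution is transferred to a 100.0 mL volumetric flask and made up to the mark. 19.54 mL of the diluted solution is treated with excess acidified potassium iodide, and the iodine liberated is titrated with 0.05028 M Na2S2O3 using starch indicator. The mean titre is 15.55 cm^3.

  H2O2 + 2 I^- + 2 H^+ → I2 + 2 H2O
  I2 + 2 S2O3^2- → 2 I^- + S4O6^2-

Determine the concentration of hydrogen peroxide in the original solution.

n(S2O3^2-) = 0.01555 × 0.05028 = 7.819 × 10^-4 mol
n(I2) = n(S2O3^2-)/2 = 3.909 × 10^-4 mol
n(H2O2) in the aliquot = 3.909 × 10^-4 mol (1:1 ratio)
[H2O2]_dilute = 3.909 × 10^-4 / 0.01954 = 0.02001 mol/L
[H2O2]_original = 0.02001 × 100.0/24.75 = 0.08083 mol/L

0.08083 M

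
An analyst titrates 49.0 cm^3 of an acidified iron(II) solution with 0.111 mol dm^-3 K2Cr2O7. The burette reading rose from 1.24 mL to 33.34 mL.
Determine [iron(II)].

Cr2O7^2- + 6 Fe^2+ + 14 H^+ → 2 Cr^3+ + 6 Fe^3+ + 7 H2O
n(K2Cr2O7) = 0.0321 L × 0.111 mol/L = 3.56 × 10^-3 mol
From the 6:1 mole ratio, n(Fe2+) = 6/1 × 3.56 × 10^-3 = 0.0214 mol
[Fe2+] = 0.0214 mol / 0.0490 L = 0.436 mol/L

0.436 mol/L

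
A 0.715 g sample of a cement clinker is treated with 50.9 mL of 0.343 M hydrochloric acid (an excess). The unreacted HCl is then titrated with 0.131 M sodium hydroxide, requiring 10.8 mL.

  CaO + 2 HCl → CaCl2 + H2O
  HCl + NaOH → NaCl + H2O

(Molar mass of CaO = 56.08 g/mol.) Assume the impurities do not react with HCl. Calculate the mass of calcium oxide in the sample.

0.450 g

n(HCl) added = 0.0509 × 0.343 = 0.0175 mol
n(NaOH) used in back-titration = 0.0108 × 0.131 = 1.41 × 10^-3 mol
n(HCl) left over = 1.41 × 10^-3 mol (1:1 ratio)
n(HCl) consumed by analyte = 0.0175 − 1.41 × 10^-3 = 0.0160 mol
From the 1:2 ratio, n(CaO) = 1/2 × 0.0160 = 8.02 × 10^-3 mol
mass of CaO = 8.02 × 10^-3 × 56.08 = 0.450 g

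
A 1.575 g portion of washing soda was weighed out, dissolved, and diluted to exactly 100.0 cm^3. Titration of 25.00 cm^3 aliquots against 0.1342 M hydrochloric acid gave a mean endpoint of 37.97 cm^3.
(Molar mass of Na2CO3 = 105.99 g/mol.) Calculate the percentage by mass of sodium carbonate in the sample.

68.58 %

Na2CO3 + 2 HCl → 2 NaCl + H2O + CO2
n(HCl) per titration = 0.03797 × 0.1342 = 5.096 × 10^-3 mol
From the 1:2 ratio, n(Na2CO3) in each aliquot = 1/2 × 5.096 × 10^-3 = 2.548 × 10^-3 mol
n(Na2CO3) in the whole flask = 2.548 × 10^-3 × 100.0/25.00 = 0.01019 mol
mass of Na2CO3 = 0.01019 × 105.99 = 1.080 g
% Na2CO3 = 1.080 / 1.575 × 100 = 68.58 %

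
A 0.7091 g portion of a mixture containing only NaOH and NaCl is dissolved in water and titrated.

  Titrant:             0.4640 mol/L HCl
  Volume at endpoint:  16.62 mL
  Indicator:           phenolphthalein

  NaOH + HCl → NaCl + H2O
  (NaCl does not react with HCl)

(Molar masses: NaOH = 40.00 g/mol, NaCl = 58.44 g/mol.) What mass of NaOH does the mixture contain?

n(HCl) = 0.01662 × 0.4640 = 7.712 × 10^-3 mol
Let x = n(NaOH), y = n(NaCl).
Titrant: 1x = 7.712 × 10^-3;  mass: 40.00x + 58.44y = 0.7091
Solving, x = 7.712 × 10^-3 mol, y = 6.855 × 10^-3 mol
mass of NaOH = 7.712 × 10^-3 × 40.00 = 0.3085 g

0.3085 g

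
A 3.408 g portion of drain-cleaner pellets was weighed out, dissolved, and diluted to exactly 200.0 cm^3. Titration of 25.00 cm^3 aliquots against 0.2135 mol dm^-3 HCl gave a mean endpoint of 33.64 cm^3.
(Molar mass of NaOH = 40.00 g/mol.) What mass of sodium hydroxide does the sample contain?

NaOH + HCl → NaCl + H2O
n(HCl) per titration = 0.03364 × 0.2135 = 7.182 × 10^-3 mol
n(NaOH) in each aliquot = 7.182 × 10^-3 mol (1:1 ratio)
n(NaOH) in the whole flask = 7.182 × 10^-3 × 200.0/25.00 = 0.05746 mol
mass of NaOH = 0.05746 × 40.00 = 2.298 g

2.298 g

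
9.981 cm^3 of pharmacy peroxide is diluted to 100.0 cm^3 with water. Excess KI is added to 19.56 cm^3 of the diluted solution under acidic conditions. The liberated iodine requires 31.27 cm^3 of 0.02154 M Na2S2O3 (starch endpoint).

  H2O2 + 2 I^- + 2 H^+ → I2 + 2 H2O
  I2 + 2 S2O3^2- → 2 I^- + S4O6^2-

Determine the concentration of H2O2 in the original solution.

0.1725 M

n(S2O3^2-) = 0.03127 × 0.02154 = 6.736 × 10^-4 mol
n(I2) = n(S2O3^2-)/2 = 3.368 × 10^-4 mol
n(H2O2) in the aliquot = 3.368 × 10^-4 mol (1:1 ratio)
[H2O2]_dilute = 3.368 × 10^-4 / 0.01956 = 0.01722 mol/L
[H2O2]_original = 0.01722 × 100.0/9.981 = 0.1725 mol/L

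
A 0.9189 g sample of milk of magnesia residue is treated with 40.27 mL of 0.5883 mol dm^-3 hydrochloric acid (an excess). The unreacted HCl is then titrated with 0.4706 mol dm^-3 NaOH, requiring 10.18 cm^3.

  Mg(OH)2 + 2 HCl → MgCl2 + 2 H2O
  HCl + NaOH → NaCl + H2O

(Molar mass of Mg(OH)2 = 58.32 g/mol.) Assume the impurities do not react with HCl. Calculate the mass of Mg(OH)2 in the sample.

n(HCl) added = 0.04027 × 0.5883 = 0.02369 mol
n(NaOH) used in back-titration = 0.01018 × 0.4706 = 4.791 × 10^-3 mol
n(HCl) left over = 4.791 × 10^-3 mol (1:1 ratio)
n(HCl) consumed by analyte = 0.02369 − 4.791 × 10^-3 = 0.01890 mol
From the 1:2 ratio, n(Mg(OH)2) = 1/2 × 0.01890 = 9.450 × 10^-3 mol
mass of Mg(OH)2 = 9.450 × 10^-3 × 58.32 = 0.5511 g

0.5511 g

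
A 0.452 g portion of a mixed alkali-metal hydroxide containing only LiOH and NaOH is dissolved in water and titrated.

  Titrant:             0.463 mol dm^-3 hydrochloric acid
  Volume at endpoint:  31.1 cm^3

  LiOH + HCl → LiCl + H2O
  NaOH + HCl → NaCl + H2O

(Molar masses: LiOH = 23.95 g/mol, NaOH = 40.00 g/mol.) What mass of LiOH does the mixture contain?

n(HCl) = 0.0311 × 0.463 = 0.0144 mol
Let x = n(LiOH), y = n(NaOH).
Titrant: 1x + 1y = 0.0144;  mass: 23.95x + 40.00y = 0.452
Solving, x = 7.72 × 10^-3 mol, y = 6.68 × 10^-3 mol
mass of LiOH = 7.72 × 10^-3 × 23.95 = 0.185 g

0.185 g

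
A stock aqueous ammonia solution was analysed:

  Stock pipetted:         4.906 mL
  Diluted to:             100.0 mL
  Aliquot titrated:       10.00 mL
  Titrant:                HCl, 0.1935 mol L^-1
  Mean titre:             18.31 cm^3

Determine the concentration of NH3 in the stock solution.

7.222 mol/L

NH3 + HCl → NH4Cl
n(HCl) = 0.01831 × 0.1935 = 3.543 × 10^-3 mol
n(NH3) in the aliquot = 3.543 × 10^-3 mol (1:1 ratio)
[NH3]_dilute = 3.543 × 10^-3 / 0.01000 = 0.3543 mol/L
Dilution factor = 100.0 / 4.906 = 20.38
[NH3]_stock = 0.3543 × 20.38 = 7.222 mol/L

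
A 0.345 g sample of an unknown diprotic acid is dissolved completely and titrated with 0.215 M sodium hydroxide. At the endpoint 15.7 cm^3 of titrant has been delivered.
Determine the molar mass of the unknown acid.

204 g/mol

n(NaOH) = 0.0157 L × 0.215 mol/L = 3.38 × 10^-3 mol
From the 1:2 ratio, n(H2A) = 1/2 × 3.38 × 10^-3 = 1.69 × 10^-3 mol
M = m / n = 0.345 g / 1.69 × 10^-3 mol = 204 g/mol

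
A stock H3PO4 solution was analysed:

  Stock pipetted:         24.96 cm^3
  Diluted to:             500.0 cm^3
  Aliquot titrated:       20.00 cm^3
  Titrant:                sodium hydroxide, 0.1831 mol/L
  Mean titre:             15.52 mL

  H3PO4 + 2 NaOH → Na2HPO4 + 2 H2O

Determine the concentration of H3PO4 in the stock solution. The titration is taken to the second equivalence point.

n(NaOH) = 0.01552 × 0.1831 = 2.842 × 10^-3 mol
From the 1:2 ratio, n(H3PO4) in the aliquot = 1/2 × 2.842 × 10^-3 = 1.421 × 10^-3 mol
[H3PO4]_dilute = 1.421 × 10^-3 / 0.02000 = 0.07104 mol/L
Dilution factor = 500.0 / 24.96 = 20.03
[H3PO4]_stock = 0.07104 × 20.03 = 1.423 mol/L

1.423 mol/L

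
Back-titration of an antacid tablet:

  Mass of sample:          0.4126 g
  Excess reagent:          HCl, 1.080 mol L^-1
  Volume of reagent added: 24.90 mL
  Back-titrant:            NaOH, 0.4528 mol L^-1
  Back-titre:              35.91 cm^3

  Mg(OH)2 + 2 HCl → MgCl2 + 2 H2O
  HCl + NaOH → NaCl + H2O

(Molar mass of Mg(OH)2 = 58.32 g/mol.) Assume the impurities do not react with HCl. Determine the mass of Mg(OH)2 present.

n(HCl) added = 0.02490 × 1.080 = 0.02689 mol
n(NaOH) used in back-titration = 0.03591 × 0.4528 = 0.01626 mol
n(HCl) left over = 0.01626 mol (1:1 ratio)
n(HCl) consumed by analyte = 0.02689 − 0.01626 = 0.01063 mol
From the 1:2 ratio, n(Mg(OH)2) = 1/2 × 0.01063 = 5.316 × 10^-3 mol
mass of Mg(OH)2 = 5.316 × 10^-3 × 58.32 = 0.3100 g

0.3100 g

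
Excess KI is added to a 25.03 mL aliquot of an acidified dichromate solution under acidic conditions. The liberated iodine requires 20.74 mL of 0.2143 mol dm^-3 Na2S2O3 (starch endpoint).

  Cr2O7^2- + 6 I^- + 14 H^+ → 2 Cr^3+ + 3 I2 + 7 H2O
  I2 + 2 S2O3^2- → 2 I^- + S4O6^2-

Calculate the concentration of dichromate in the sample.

n(S2O3^2-) = 0.02074 × 0.2143 = 4.445 × 10^-3 mol
n(I2) = n(S2O3^2-)/2 = 2.222 × 10^-3 mol
From the 1:3 ratio, n(Cr2O7^2-) in the aliquot = 1/3 × 2.222 × 10^-3 = 7.408 × 10^-4 mol
[Cr2O7^2-] = 7.408 × 10^-4 / 0.02503 = 0.02960 mol/L

0.02960 mol/L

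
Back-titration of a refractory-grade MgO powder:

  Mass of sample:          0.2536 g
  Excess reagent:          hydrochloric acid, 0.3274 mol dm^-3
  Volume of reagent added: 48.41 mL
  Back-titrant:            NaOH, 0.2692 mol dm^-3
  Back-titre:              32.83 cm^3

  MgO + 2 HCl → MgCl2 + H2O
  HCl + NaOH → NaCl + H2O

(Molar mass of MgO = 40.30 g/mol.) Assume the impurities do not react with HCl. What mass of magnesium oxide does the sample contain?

0.1413 g

n(HCl) added = 0.04841 × 0.3274 = 0.01585 mol
n(NaOH) used in back-titration = 0.03283 × 0.2692 = 8.838 × 10^-3 mol
n(HCl) left over = 8.838 × 10^-3 mol (1:1 ratio)
n(HCl) consumed by analyte = 0.01585 − 8.838 × 10^-3 = 7.012 × 10^-3 mol
From the 1:2 ratio, n(MgO) = 1/2 × 7.012 × 10^-3 = 3.506 × 10^-3 mol
mass of MgO = 3.506 × 10^-3 × 40.30 = 0.1413 g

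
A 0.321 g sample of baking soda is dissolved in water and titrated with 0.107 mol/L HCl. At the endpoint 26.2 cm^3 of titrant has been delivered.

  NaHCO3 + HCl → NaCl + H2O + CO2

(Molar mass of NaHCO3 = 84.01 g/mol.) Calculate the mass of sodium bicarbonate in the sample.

n(HCl) = 0.0262 L × 0.107 mol/L = 2.80 × 10^-3 mol
n(NaHCO3) = 2.80 × 10^-3 mol (1:1 ratio)
mass of NaHCO3 = 2.80 × 10^-3 × 84.01 g/mol = 0.236 g

0.236 g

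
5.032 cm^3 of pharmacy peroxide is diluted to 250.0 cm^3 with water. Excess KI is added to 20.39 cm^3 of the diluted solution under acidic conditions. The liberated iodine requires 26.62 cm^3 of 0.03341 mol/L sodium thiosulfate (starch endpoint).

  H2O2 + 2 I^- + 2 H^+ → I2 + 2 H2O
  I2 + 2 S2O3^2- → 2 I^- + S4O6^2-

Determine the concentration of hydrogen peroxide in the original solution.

n(S2O3^2-) = 0.02662 × 0.03341 = 8.894 × 10^-4 mol
n(I2) = n(S2O3^2-)/2 = 4.447 × 10^-4 mol
n(H2O2) in the aliquot = 4.447 × 10^-4 mol (1:1 ratio)
[H2O2]_dilute = 4.447 × 10^-4 / 0.02039 = 0.02181 mol/L
[H2O2]_original = 0.02181 × 250.0/5.032 = 1.084 mol/L

1.084 mol/L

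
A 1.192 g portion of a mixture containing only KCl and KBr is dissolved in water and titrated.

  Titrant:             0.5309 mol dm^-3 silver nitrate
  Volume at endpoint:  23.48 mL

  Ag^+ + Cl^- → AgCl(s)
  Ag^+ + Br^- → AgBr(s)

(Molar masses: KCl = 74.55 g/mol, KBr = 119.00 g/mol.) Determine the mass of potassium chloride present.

0.4887 g

n(AgNO3) = 0.02348 × 0.5309 = 0.01247 mol
Let x = n(KCl), y = n(KBr).
Titrant: 1x + 1y = 0.01247;  mass: 74.55x + 119.00y = 1.192
Solving, x = 6.556 × 10^-3 mol, y = 5.910 × 10^-3 mol
mass of KCl = 6.556 × 10^-3 × 74.55 = 0.4887 g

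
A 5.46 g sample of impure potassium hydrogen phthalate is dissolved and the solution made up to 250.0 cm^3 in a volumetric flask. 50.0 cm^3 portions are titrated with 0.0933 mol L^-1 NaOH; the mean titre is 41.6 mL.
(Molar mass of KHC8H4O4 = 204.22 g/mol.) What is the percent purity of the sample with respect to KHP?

KHC8H4O4 + NaOH → KNaC8H4O4 + H2O
n(NaOH) per titration = 0.0416 × 0.0933 = 3.88 × 10^-3 mol
n(KHC8H4O4) in each aliquot = 3.88 × 10^-3 mol (1:1 ratio)
n(KHC8H4O4) in the whole flask = 3.88 × 10^-3 × 250.0/50.0 = 0.0194 mol
mass of KHC8H4O4 = 0.0194 × 204.22 = 3.96 g
% KHC8H4O4 = 3.96 / 5.46 × 100 = 72.6 %

72.6 %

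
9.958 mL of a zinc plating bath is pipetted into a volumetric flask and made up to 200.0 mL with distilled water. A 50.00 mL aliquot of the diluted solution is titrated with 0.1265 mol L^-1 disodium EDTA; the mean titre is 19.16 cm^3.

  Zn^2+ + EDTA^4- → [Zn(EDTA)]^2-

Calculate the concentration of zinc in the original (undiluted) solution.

0.9736 mol/L

n(EDTA) = 0.01916 × 0.1265 = 2.424 × 10^-3 mol
n(Zn2+) in the aliquot = 2.424 × 10^-3 mol (1:1 ratio)
[Zn2+]_dilute = 2.424 × 10^-3 / 0.05000 = 0.04847 mol/L
Dilution factor = 200.0 / 9.958 = 20.08
[Zn2+]_stock = 0.04847 × 20.08 = 0.9736 mol/L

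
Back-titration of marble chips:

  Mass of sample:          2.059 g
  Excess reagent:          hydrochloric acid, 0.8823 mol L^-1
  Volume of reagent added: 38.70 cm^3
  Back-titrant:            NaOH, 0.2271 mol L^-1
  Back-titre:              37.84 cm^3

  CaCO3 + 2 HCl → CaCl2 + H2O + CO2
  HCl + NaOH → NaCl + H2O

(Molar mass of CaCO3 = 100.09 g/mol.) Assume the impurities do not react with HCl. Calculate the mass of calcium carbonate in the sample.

1.279 g

n(HCl) added = 0.03870 × 0.8823 = 0.03415 mol
n(NaOH) used in back-titration = 0.03784 × 0.2271 = 8.593 × 10^-3 mol
n(HCl) left over = 8.593 × 10^-3 mol (1:1 ratio)
n(HCl) consumed by analyte = 0.03415 − 8.593 × 10^-3 = 0.02555 mol
From the 1:2 ratio, n(CaCO3) = 1/2 × 0.02555 = 0.01278 mol
mass of CaCO3 = 0.01278 × 100.09 = 1.279 g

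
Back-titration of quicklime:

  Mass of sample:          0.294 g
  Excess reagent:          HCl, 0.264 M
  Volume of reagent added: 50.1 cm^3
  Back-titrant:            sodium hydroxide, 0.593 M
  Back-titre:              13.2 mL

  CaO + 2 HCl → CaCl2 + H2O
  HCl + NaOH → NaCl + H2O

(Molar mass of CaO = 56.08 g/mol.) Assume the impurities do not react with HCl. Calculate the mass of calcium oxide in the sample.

0.151 g

n(HCl) added = 0.0501 × 0.264 = 0.0132 mol
n(NaOH) used in back-titration = 0.0132 × 0.593 = 7.83 × 10^-3 mol
n(HCl) left over = 7.83 × 10^-3 mol (1:1 ratio)
n(HCl) consumed by analyte = 0.0132 − 7.83 × 10^-3 = 5.40 × 10^-3 mol
From the 1:2 ratio, n(CaO) = 1/2 × 5.40 × 10^-3 = 2.70 × 10^-3 mol
mass of CaO = 2.70 × 10^-3 × 56.08 = 0.151 g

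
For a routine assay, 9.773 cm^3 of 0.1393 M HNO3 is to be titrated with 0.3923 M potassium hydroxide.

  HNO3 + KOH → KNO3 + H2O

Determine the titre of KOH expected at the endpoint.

n(HNO3) = 0.009773 L × 0.1393 mol/L = 1.361 × 10^-3 mol
n(KOH) = 1.361 × 10^-3 mol (1:1 stoichiometry)
V(KOH) = 1.361 × 10^-3 mol / 0.3923 mol/L = 0.003470 L = 3.470 mL

3.470 mL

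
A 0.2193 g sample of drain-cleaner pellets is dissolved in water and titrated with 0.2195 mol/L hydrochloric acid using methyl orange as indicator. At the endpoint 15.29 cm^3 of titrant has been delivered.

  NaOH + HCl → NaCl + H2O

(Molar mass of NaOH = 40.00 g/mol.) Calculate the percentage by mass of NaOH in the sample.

n(HCl) = 0.01529 L × 0.2195 mol/L = 3.356 × 10^-3 mol
n(NaOH) = 3.356 × 10^-3 mol (1:1 ratio)
mass of NaOH = 3.356 × 10^-3 × 40.00 g/mol = 0.1342 g
% NaOH = 0.1342 / 0.2193 × 100 = 61.22 %

61.22 %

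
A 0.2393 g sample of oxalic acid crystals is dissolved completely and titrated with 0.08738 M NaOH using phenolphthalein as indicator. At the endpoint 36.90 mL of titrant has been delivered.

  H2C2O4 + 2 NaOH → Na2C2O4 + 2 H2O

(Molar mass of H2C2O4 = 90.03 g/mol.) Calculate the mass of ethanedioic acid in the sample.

0.1451 g

n(NaOH) = 0.03690 L × 0.08738 mol/L = 3.224 × 10^-3 mol
From the 1:2 ratio, n(H2C2O4) = 1/2 × 3.224 × 10^-3 = 1.612 × 10^-3 mol
mass of H2C2O4 = 1.612 × 10^-3 × 90.03 g/mol = 0.1451 g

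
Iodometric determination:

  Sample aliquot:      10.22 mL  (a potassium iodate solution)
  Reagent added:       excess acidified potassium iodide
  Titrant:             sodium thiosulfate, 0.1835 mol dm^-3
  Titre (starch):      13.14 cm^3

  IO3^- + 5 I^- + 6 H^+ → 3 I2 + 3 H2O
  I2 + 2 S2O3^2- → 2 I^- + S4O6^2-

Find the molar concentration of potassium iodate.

0.03932 mol/L

n(S2O3^2-) = 0.01314 × 0.1835 = 2.411 × 10^-3 mol
n(I2) = n(S2O3^2-)/2 = 1.206 × 10^-3 mol
From the 1:3 ratio, n(IO3^-) in the aliquot = 1/3 × 1.206 × 10^-3 = 4.019 × 10^-4 mol
[IO3^-] = 4.019 × 10^-4 / 0.01022 = 0.03932 mol/L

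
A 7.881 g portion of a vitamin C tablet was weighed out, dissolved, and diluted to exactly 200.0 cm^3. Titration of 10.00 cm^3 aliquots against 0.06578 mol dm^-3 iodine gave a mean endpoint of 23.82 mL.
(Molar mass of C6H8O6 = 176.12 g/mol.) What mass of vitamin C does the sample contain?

C6H8O6 + I2 → C6H6O6 + 2 HI
n(I2) per titration = 0.02382 × 0.06578 = 1.567 × 10^-3 mol
n(C6H8O6) in each aliquot = 1.567 × 10^-3 mol (1:1 ratio)
n(C6H8O6) in the whole flask = 1.567 × 10^-3 × 200.0/10.00 = 0.03134 mol
mass of C6H8O6 = 0.03134 × 176.12 = 5.519 g

5.519 g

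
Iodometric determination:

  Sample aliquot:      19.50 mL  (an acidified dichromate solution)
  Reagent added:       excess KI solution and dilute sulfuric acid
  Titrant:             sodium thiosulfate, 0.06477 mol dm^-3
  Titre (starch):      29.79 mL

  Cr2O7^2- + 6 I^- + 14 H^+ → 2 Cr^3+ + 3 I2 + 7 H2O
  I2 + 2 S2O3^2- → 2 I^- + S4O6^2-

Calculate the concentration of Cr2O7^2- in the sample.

n(S2O3^2-) = 0.02979 × 0.06477 = 1.929 × 10^-3 mol
n(I2) = n(S2O3^2-)/2 = 9.647 × 10^-4 mol
From the 1:3 ratio, n(Cr2O7^2-) in the aliquot = 1/3 × 9.647 × 10^-4 = 3.216 × 10^-4 mol
[Cr2O7^2-] = 3.216 × 10^-4 / 0.01950 = 0.01649 mol/L

0.01649 mol/L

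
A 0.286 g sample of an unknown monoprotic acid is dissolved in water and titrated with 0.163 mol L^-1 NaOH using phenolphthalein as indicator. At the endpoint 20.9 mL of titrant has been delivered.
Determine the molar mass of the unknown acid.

84.0 g/mol

n(NaOH) = 0.0209 L × 0.163 mol/L = 3.41 × 10^-3 mol
n(HA) = 3.41 × 10^-3 mol (1:1 ratio)
M = m / n = 0.286 g / 3.41 × 10^-3 mol = 84.0 g/mol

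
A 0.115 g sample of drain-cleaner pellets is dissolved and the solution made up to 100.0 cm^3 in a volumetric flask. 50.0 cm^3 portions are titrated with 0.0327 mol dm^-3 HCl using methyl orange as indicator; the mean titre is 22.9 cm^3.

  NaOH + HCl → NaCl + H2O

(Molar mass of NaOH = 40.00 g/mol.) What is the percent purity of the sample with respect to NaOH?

n(HCl) per titration = 0.0229 × 0.0327 = 7.49 × 10^-4 mol
n(NaOH) in each aliquot = 7.49 × 10^-4 mol (1:1 ratio)
n(NaOH) in the whole flask = 7.49 × 10^-4 × 100.0/50.0 = 1.50 × 10^-3 mol
mass of NaOH = 1.50 × 10^-3 × 40.00 = 0.0599 g
% NaOH = 0.0599 / 0.115 × 100 = 52.1 %

52.1 %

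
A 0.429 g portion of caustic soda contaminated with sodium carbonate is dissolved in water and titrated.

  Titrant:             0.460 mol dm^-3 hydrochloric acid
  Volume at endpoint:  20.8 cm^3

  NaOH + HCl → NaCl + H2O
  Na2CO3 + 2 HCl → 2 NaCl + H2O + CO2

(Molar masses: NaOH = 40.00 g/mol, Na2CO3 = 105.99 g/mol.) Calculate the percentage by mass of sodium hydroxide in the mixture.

n(HCl) = 0.0208 × 0.460 = 9.57 × 10^-3 mol
Let x = n(NaOH), y = n(Na2CO3).
Titrant: 1x + 2y = 9.57 × 10^-3;  mass: 40.00x + 105.99y = 0.429
Solving, x = 6.01 × 10^-3 mol, y = 1.78 × 10^-3 mol
mass of NaOH = 6.01 × 10^-3 × 40.00 = 0.240 g
% NaOH = 0.240 / 0.429 × 100 = 56.0 %

56.0 %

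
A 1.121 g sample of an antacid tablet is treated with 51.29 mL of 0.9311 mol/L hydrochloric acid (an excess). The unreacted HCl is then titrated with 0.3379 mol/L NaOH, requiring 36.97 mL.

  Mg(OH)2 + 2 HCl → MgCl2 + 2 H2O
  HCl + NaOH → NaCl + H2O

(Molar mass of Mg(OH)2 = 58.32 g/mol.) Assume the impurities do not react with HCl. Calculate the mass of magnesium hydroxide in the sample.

1.028 g

n(HCl) added = 0.05129 × 0.9311 = 0.04776 mol
n(NaOH) used in back-titration = 0.03697 × 0.3379 = 0.01249 mol
n(HCl) left over = 0.01249 mol (1:1 ratio)
n(HCl) consumed by analyte = 0.04776 − 0.01249 = 0.03526 mol
From the 1:2 ratio, n(Mg(OH)2) = 1/2 × 0.03526 = 0.01763 mol
mass of Mg(OH)2 = 0.01763 × 58.32 = 1.028 g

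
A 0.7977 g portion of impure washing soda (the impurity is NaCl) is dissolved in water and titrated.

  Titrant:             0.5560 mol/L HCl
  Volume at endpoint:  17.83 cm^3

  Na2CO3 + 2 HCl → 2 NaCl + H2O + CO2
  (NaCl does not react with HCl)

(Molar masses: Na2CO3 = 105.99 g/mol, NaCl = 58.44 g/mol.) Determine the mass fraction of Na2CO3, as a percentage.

65.86 %

n(HCl) = 0.01783 × 0.5560 = 9.913 × 10^-3 mol
Let x = n(Na2CO3), y = n(NaCl).
Titrant: 2x = 9.913 × 10^-3;  mass: 105.99x + 58.44y = 0.7977
Solving, x = 4.957 × 10^-3 mol, y = 4.660 × 10^-3 mol
mass of Na2CO3 = 4.957 × 10^-3 × 105.99 = 0.5254 g
% Na2CO3 = 0.5254 / 0.7977 × 100 = 65.86 %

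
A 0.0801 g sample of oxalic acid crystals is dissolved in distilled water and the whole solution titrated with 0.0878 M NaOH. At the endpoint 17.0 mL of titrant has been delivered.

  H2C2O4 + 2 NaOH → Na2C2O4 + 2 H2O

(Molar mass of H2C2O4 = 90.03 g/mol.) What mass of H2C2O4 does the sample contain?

0.0672 g

n(NaOH) = 0.0170 L × 0.0878 mol/L = 1.49 × 10^-3 mol
From the 1:2 ratio, n(H2C2O4) = 1/2 × 1.49 × 10^-3 = 7.46 × 10^-4 mol
mass of H2C2O4 = 7.46 × 10^-4 × 90.03 g/mol = 0.0672 g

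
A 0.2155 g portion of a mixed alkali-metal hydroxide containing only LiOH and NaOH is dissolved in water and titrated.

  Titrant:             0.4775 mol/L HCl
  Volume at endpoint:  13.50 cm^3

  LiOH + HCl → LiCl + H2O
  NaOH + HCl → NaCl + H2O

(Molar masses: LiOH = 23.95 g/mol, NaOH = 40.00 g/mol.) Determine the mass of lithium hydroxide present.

n(HCl) = 0.01350 × 0.4775 = 6.446 × 10^-3 mol
Let x = n(LiOH), y = n(NaOH).
Titrant: 1x + 1y = 6.446 × 10^-3;  mass: 23.95x + 40.00y = 0.2155
Solving, x = 2.639 × 10^-3 mol, y = 3.808 × 10^-3 mol
mass of LiOH = 2.639 × 10^-3 × 23.95 = 0.06320 g

0.06320 g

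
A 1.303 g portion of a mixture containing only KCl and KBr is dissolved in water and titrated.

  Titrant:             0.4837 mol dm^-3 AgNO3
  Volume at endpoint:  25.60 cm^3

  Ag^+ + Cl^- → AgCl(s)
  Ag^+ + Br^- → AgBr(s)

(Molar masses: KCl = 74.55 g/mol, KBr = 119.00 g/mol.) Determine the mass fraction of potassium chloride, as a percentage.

n(AgNO3) = 0.02560 × 0.4837 = 0.01238 mol
Let x = n(KCl), y = n(KBr).
Titrant: 1x + 1y = 0.01238;  mass: 74.55x + 119.00y = 1.303
Solving, x = 3.837 × 10^-3 mol, y = 8.546 × 10^-3 mol
mass of KCl = 3.837 × 10^-3 × 74.55 = 0.2860 g
% KCl = 0.2860 / 1.303 × 100 = 21.95 %

21.95 %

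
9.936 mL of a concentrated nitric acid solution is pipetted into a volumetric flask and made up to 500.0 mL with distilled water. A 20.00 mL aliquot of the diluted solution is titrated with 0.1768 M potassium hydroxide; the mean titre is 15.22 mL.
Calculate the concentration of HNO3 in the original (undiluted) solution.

6.771 M

HNO3 + KOH → KNO3 + H2O
n(KOH) = 0.01522 × 0.1768 = 2.691 × 10^-3 mol
n(HNO3) in the aliquot = 2.691 × 10^-3 mol (1:1 ratio)
[HNO3]_dilute = 2.691 × 10^-3 / 0.02000 = 0.1345 mol/L
Dilution factor = 500.0 / 9.936 = 50.32
[HNO3]_stock = 0.1345 × 50.32 = 6.771 mol/L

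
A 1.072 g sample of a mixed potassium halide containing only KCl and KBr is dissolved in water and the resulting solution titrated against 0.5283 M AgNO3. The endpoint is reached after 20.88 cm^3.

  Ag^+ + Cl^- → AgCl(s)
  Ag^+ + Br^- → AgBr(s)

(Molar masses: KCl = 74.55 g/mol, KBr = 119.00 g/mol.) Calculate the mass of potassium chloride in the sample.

0.4037 g

n(AgNO3) = 0.02088 × 0.5283 = 0.01103 mol
Let x = n(KCl), y = n(KBr).
Titrant: 1x + 1y = 0.01103;  mass: 74.55x + 119.00y = 1.072
Solving, x = 5.415 × 10^-3 mol, y = 5.616 × 10^-3 mol
mass of KCl = 5.415 × 10^-3 × 74.55 = 0.4037 g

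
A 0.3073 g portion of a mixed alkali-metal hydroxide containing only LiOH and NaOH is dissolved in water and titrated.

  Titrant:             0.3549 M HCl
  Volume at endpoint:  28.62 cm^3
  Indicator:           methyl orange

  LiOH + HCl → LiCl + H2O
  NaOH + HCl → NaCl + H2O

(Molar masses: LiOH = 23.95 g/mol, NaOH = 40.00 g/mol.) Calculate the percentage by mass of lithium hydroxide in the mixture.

n(HCl) = 0.02862 × 0.3549 = 0.01016 mol
Let x = n(LiOH), y = n(NaOH).
Titrant: 1x + 1y = 0.01016;  mass: 23.95x + 40.00y = 0.3073
Solving, x = 6.168 × 10^-3 mol, y = 3.990 × 10^-3 mol
mass of LiOH = 6.168 × 10^-3 × 23.95 = 0.1477 g
% LiOH = 0.1477 / 0.3073 × 100 = 48.07 %

48.07 %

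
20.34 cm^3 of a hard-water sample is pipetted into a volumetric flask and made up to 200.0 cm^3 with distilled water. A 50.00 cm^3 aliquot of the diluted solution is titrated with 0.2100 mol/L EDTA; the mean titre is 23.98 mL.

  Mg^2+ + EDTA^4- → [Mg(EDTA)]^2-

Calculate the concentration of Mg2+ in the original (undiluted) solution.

n(EDTA) = 0.02398 × 0.2100 = 5.036 × 10^-3 mol
n(Mg2+) in the aliquot = 5.036 × 10^-3 mol (1:1 ratio)
[Mg2+]_dilute = 5.036 × 10^-3 / 0.05000 = 0.1007 mol/L
Dilution factor = 200.0 / 20.34 = 9.833
[Mg2+]_stock = 0.1007 × 9.833 = 0.9903 mol/L

0.9903 mol/L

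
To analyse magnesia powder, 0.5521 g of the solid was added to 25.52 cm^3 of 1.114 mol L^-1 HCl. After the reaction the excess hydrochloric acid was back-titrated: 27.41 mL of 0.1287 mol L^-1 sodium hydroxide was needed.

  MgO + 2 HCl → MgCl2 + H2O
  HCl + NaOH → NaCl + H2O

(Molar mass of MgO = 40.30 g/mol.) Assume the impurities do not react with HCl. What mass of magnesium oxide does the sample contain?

0.5018 g

n(HCl) added = 0.02552 × 1.114 = 0.02843 mol
n(NaOH) used in back-titration = 0.02741 × 0.1287 = 3.528 × 10^-3 mol
n(HCl) left over = 3.528 × 10^-3 mol (1:1 ratio)
n(HCl) consumed by analyte = 0.02843 − 3.528 × 10^-3 = 0.02490 mol
From the 1:2 ratio, n(MgO) = 1/2 × 0.02490 = 0.01245 mol
mass of MgO = 0.01245 × 40.30 = 0.5018 g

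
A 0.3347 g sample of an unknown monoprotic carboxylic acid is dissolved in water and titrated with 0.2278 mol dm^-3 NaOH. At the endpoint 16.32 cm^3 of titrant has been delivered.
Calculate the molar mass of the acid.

90.03 g/mol

n(NaOH) = 0.01632 L × 0.2278 mol/L = 3.718 × 10^-3 mol
n(HA) = 3.718 × 10^-3 mol (1:1 ratio)
M = m / n = 0.3347 g / 3.718 × 10^-3 mol = 90.03 g/mol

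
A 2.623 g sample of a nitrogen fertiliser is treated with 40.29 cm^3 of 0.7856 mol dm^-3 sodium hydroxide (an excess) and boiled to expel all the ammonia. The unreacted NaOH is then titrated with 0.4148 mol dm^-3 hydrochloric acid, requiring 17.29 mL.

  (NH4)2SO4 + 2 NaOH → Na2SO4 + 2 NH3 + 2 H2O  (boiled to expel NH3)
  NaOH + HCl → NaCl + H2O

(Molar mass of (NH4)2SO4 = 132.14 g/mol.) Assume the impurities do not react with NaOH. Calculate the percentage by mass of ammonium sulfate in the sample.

61.66 %

n(NaOH) added = 0.04029 × 0.7856 = 0.03165 mol
n(HCl) used in back-titration = 0.01729 × 0.4148 = 7.172 × 10^-3 mol
n(NaOH) left over = 7.172 × 10^-3 mol (1:1 ratio)
n(NaOH) consumed by analyte = 0.03165 − 7.172 × 10^-3 = 0.02448 mol
From the 1:2 ratio, n((NH4)2SO4) = 1/2 × 0.02448 = 0.01224 mol
mass of (NH4)2SO4 = 0.01224 × 132.14 = 1.617 g
% (NH4)2SO4 = 1.617 / 2.623 × 100 = 61.66 %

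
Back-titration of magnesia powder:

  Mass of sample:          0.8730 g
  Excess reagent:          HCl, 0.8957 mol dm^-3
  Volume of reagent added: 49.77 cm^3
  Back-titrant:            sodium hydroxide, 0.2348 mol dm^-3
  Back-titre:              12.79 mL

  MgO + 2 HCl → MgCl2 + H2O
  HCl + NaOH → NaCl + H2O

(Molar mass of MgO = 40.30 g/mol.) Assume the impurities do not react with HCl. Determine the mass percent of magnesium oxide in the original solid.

95.96 %

n(HCl) added = 0.04977 × 0.8957 = 0.04458 mol
n(NaOH) used in back-titration = 0.01279 × 0.2348 = 3.003 × 10^-3 mol
n(HCl) left over = 3.003 × 10^-3 mol (1:1 ratio)
n(HCl) consumed by analyte = 0.04458 − 3.003 × 10^-3 = 0.04158 mol
From the 1:2 ratio, n(MgO) = 1/2 × 0.04158 = 0.02079 mol
mass of MgO = 0.02079 × 40.30 = 0.8378 g
% MgO = 0.8378 / 0.8730 × 100 = 95.96 %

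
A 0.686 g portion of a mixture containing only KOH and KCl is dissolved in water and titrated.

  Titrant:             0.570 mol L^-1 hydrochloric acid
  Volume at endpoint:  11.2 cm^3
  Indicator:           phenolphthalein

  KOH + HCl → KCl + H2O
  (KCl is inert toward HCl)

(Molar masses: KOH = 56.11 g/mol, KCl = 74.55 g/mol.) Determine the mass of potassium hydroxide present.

0.358 g

n(HCl) = 0.0112 × 0.570 = 6.38 × 10^-3 mol
Let x = n(KOH), y = n(KCl).
Titrant: 1x = 6.38 × 10^-3;  mass: 56.11x + 74.55y = 0.686
Solving, x = 6.38 × 10^-3 mol, y = 4.40 × 10^-3 mol
mass of KOH = 6.38 × 10^-3 × 56.11 = 0.358 g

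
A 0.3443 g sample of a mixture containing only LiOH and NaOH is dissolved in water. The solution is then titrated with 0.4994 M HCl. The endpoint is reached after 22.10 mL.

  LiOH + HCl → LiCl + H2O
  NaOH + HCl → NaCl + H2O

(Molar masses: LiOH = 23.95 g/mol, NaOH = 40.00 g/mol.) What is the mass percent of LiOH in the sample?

42.11 %

n(HCl) = 0.02210 × 0.4994 = 0.01104 mol
Let x = n(LiOH), y = n(NaOH).
Titrant: 1x + 1y = 0.01104;  mass: 23.95x + 40.00y = 0.3443
Solving, x = 6.054 × 10^-3 mol, y = 4.983 × 10^-3 mol
mass of LiOH = 6.054 × 10^-3 × 23.95 = 0.1450 g
% LiOH = 0.1450 / 0.3443 × 100 = 42.11 %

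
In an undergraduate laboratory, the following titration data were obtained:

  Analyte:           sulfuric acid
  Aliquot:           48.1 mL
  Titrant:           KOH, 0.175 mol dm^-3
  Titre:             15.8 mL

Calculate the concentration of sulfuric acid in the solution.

H2SO4 + 2 KOH → K2SO4 + 2 H2O
n(KOH) = 0.0158 L × 0.175 mol/L = 2.77 × 10^-3 mol
From the 1:2 mole ratio, n(H2SO4) = 1/2 × 2.77 × 10^-3 = 1.38 × 10^-3 mol
[H2SO4] = 1.38 × 10^-3 mol / 0.0481 L = 0.0287 mol/L

0.0287 mol/L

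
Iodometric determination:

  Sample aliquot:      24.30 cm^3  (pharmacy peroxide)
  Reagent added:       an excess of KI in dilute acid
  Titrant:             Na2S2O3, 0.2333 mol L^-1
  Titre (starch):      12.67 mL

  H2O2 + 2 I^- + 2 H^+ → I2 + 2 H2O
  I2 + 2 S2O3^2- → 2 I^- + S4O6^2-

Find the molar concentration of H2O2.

0.06082 mol/L

n(S2O3^2-) = 0.01267 × 0.2333 = 2.956 × 10^-3 mol
n(I2) = n(S2O3^2-)/2 = 1.478 × 10^-3 mol
n(H2O2) in the aliquot = 1.478 × 10^-3 mol (1:1 ratio)
[H2O2] = 1.478 × 10^-3 / 0.02430 = 0.06082 mol/L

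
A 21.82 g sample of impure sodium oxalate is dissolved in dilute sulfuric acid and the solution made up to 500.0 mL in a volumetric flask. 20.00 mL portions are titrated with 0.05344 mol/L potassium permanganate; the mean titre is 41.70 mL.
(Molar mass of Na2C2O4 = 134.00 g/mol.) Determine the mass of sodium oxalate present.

2 MnO4^- + 5 C2O4^2- + 16 H^+ → 2 Mn^2+ + 10 CO2 + 8 H2O
n(KMnO4) per titration = 0.04170 × 0.05344 = 2.228 × 10^-3 mol
From the 5:2 ratio, n(Na2C2O4) in each aliquot = 5/2 × 2.228 × 10^-3 = 5.571 × 10^-3 mol
n(Na2C2O4) in the whole flask = 5.571 × 10^-3 × 500.0/20.00 = 0.1393 mol
mass of Na2C2O4 = 0.1393 × 134.00 = 18.66 g

18.66 g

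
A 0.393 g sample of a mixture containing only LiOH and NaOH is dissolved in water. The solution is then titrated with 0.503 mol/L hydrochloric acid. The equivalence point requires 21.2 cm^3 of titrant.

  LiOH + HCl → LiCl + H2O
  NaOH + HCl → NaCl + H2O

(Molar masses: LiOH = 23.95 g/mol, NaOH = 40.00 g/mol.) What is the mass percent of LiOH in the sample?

n(HCl) = 0.0212 × 0.503 = 0.0107 mol
Let x = n(LiOH), y = n(NaOH).
Titrant: 1x + 1y = 0.0107;  mass: 23.95x + 40.00y = 0.393
Solving, x = 2.09 × 10^-3 mol, y = 8.57 × 10^-3 mol
mass of LiOH = 2.09 × 10^-3 × 23.95 = 0.0501 g
% LiOH = 0.0501 / 0.393 × 100 = 12.7 %

12.7 %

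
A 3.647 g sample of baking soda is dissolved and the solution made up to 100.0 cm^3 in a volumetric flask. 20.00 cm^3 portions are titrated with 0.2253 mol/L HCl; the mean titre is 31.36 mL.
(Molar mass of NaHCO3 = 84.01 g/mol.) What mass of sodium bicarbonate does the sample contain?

2.968 g

NaHCO3 + HCl → NaCl + H2O + CO2
n(HCl) per titration = 0.03136 × 0.2253 = 7.065 × 10^-3 mol
n(NaHCO3) in each aliquot = 7.065 × 10^-3 mol (1:1 ratio)
n(NaHCO3) in the whole flask = 7.065 × 10^-3 × 100.0/20.00 = 0.03533 mol
mass of NaHCO3 = 0.03533 × 84.01 = 2.968 g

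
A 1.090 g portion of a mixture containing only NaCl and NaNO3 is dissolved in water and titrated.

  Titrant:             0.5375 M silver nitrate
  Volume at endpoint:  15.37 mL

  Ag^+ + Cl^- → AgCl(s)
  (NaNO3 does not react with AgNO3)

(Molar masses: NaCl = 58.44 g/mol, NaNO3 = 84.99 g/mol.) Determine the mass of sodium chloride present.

0.4828 g

n(AgNO3) = 0.01537 × 0.5375 = 8.261 × 10^-3 mol
Let x = n(NaCl), y = n(NaNO3).
Titrant: 1x = 8.261 × 10^-3;  mass: 58.44x + 84.99y = 1.090
Solving, x = 8.261 × 10^-3 mol, y = 7.144 × 10^-3 mol
mass of NaCl = 8.261 × 10^-3 × 58.44 = 0.4828 g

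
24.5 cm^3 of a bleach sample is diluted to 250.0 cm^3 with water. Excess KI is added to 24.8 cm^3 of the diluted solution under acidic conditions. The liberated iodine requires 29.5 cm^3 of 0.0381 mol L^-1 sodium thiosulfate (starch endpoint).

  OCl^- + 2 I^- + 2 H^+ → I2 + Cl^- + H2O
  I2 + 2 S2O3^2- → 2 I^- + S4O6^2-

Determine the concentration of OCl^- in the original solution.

0.231 mol/L

n(S2O3^2-) = 0.0295 × 0.0381 = 1.12 × 10^-3 mol
n(I2) = n(S2O3^2-)/2 = 5.62 × 10^-4 mol
n(OCl^-) in the aliquot = 5.62 × 10^-4 mol (1:1 ratio)
[OCl^-]_dilute = 5.62 × 10^-4 / 0.0248 = 0.0227 mol/L
[OCl^-]_original = 0.0227 × 250.0/24.5 = 0.231 mol/L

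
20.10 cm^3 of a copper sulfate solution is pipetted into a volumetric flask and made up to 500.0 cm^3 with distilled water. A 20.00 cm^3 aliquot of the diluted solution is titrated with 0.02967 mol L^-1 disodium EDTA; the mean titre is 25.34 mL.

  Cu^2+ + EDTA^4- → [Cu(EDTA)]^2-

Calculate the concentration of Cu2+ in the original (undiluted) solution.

n(EDTA) = 0.02534 × 0.02967 = 7.518 × 10^-4 mol
n(Cu2+) in the aliquot = 7.518 × 10^-4 mol (1:1 ratio)
[Cu2+]_dilute = 7.518 × 10^-4 / 0.02000 = 0.03759 mol/L
Dilution factor = 500.0 / 20.10 = 24.88
[Cu2+]_stock = 0.03759 × 24.88 = 0.9351 mol/L

0.9351 mol/L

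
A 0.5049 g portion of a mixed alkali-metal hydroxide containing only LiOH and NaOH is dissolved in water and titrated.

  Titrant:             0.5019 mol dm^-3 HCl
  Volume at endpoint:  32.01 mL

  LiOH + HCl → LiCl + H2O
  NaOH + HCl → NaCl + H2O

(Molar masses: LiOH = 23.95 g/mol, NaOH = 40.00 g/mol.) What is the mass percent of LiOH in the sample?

40.71 %

n(HCl) = 0.03201 × 0.5019 = 0.01607 mol
Let x = n(LiOH), y = n(NaOH).
Titrant: 1x + 1y = 0.01607;  mass: 23.95x + 40.00y = 0.5049
Solving, x = 8.581 × 10^-3 mol, y = 7.484 × 10^-3 mol
mass of LiOH = 8.581 × 10^-3 × 23.95 = 0.2055 g
% LiOH = 0.2055 / 0.5049 × 100 = 40.71 %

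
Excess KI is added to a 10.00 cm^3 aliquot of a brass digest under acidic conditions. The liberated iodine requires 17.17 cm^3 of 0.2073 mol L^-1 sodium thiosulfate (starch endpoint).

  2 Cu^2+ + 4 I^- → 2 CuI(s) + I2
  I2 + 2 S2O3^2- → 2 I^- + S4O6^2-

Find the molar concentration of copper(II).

0.3559 mol/L

n(S2O3^2-) = 0.01717 × 0.2073 = 3.559 × 10^-3 mol
n(I2) = n(S2O3^2-)/2 = 1.780 × 10^-3 mol
From the 2:1 ratio, n(Cu2+) in the aliquot = 2/1 × 1.780 × 10^-3 = 3.559 × 10^-3 mol
[Cu2+] = 3.559 × 10^-3 / 0.01000 = 0.3559 mol/L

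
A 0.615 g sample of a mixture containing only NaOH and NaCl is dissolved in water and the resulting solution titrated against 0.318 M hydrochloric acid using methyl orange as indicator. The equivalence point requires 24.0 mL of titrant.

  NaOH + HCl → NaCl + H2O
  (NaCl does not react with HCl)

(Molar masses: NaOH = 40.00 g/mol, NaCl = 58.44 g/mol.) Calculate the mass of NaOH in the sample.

n(HCl) = 0.0240 × 0.318 = 7.63 × 10^-3 mol
Let x = n(NaOH), y = n(NaCl).
Titrant: 1x = 7.63 × 10^-3;  mass: 40.00x + 58.44y = 0.615
Solving, x = 7.63 × 10^-3 mol, y = 5.30 × 10^-3 mol
mass of NaOH = 7.63 × 10^-3 × 40.00 = 0.305 g

0.305 g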